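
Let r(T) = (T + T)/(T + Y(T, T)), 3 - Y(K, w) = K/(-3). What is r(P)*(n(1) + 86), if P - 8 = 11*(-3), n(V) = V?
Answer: 13050/91 ≈ 143.41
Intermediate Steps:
Y(K, w) = 3 + K/3 (Y(K, w) = 3 - K/(-3) = 3 - K*(-1)/3 = 3 - (-1)*K/3 = 3 + K/3)
P = -25 (P = 8 + 11*(-3) = 8 - 33 = -25)
r(T) = 2*T/(3 + 4*T/3) (r(T) = (T + T)/(T + (3 + T/3)) = (2*T)/(3 + 4*T/3) = 2*T/(3 + 4*T/3))
r(P)*(n(1) + 86) = (6*(-25)/(9 + 4*(-25)))*(1 + 86) = (6*(-25)/(9 - 100))*87 = (6*(-25)/(-91))*87 = (6*(-25)*(-1/91))*87 = (150/91)*87 = 13050/91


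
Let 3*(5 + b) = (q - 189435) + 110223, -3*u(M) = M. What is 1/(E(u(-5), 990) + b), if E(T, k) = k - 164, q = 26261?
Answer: -3/50488 ≈ -5.9420e-5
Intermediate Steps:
u(M) = -M/3
E(T, k) = -164 + k
b = -52966/3 (b = -5 + ((26261 - 189435) + 110223)/3 = -5 + (-163174 + 110223)/3 = -5 + (1/3)*(-52951) = -5 - 52951/3 = -52966/3 ≈ -17655.)
1/(E(u(-5), 990) + b) = 1/((-164 + 990) - 52966/3) = 1/(826 - 52966/3) = 1/(-50488/3) = -3/50488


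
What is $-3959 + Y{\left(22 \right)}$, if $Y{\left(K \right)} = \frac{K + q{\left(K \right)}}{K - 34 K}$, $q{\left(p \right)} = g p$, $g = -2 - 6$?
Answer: $- \frac{130640}{33} \approx -3958.8$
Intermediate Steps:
$g = -8$ ($g = -2 - 6 = -8$)
$q{\left(p \right)} = - 8 p$
$Y{\left(K \right)} = \frac{7}{33}$ ($Y{\left(K \right)} = \frac{K - 8 K}{K - 34 K} = \frac{\left(-7\right) K}{\left(-33\right) K} = - 7 K \left(- \frac{1}{33 K}\right) = \frac{7}{33}$)
$-3959 + Y{\left(22 \right)} = -3959 + \frac{7}{33} = - \frac{130640}{33}$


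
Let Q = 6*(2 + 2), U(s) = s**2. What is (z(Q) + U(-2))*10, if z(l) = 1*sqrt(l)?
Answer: 40 + 20*sqrt(6) ≈ 88.990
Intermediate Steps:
Q = 24 (Q = 6*4 = 24)
z(l) = sqrt(l)
(z(Q) + U(-2))*10 = (sqrt(24) + (-2)**2)*10 = (2*sqrt(6) + 4)*10 = (4 + 2*sqrt(6))*10 = 40 + 20*sqrt(6)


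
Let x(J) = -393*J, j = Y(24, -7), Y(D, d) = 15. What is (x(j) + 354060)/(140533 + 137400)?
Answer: 348165/277933 ≈ 1.2527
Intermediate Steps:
j = 15
(x(j) + 354060)/(140533 + 137400) = (-393*15 + 354060)/(140533 + 137400) = (-5895 + 354060)/277933 = 348165*(1/277933) = 348165/277933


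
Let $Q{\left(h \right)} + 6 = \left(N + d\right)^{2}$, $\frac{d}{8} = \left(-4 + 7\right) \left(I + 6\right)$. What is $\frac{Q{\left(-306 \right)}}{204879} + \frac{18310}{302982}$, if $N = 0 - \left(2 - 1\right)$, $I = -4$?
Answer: $\frac{111434}{1565407} \approx 0.071185$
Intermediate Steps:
$d = 48$ ($d = 8 \left(-4 + 7\right) \left(-4 + 6\right) = 8 \cdot 3 \cdot 2 = 8 \cdot 6 = 48$)
$N = -1$ ($N = 0 - \left(2 - 1\right) = 0 - 1 = -1$)
$Q{\left(h \right)} = 2203$ ($Q{\left(h \right)} = -6 + \left(-1 + 48\right)^{2} = -6 + 47^{2} = -6 + 2209 = 2203$)
$\frac{Q{\left(-306 \right)}}{204879} + \frac{18310}{302982} = \frac{2203}{204879} + \frac{18310}{302982} = 2203 \cdot \frac{1}{204879} + 18310 \cdot \frac{1}{302982} = \frac{1}{93} + \frac{9155}{151491} = \frac{111434}{1565407}$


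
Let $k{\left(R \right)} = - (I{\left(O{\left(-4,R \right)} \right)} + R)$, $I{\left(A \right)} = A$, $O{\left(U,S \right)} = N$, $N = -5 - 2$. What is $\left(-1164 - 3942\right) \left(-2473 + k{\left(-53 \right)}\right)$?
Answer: $12320778$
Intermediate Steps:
$N = -7$
$O{\left(U,S \right)} = -7$
$k{\left(R \right)} = 7 - R$ ($k{\left(R \right)} = - (-7 + R) = 7 - R$)
$\left(-1164 - 3942\right) \left(-2473 + k{\left(-53 \right)}\right) = \left(-1164 - 3942\right) \left(-2473 + \left(7 - -53\right)\right) = - 5106 \left(-2473 + \left(7 + 53\right)\right) = - 5106 \left(-2473 + 60\right) = \left(-5106\right) \left(-2413\right) = 12320778$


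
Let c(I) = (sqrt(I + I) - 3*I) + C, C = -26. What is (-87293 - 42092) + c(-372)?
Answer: -128295 + 2*I*sqrt(186) ≈ -1.283e+5 + 27.276*I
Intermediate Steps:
c(I) = -26 - 3*I + sqrt(2)*sqrt(I) (c(I) = (sqrt(I + I) - 3*I) - 26 = (sqrt(2*I) - 3*I) - 26 = (sqrt(2)*sqrt(I) - 3*I) - 26 = (-3*I + sqrt(2)*sqrt(I)) - 26 = -26 - 3*I + sqrt(2)*sqrt(I))
(-87293 - 42092) + c(-372) = (-87293 - 42092) + (-26 - 3*(-372) + sqrt(2)*sqrt(-372)) = -129385 + (-26 + 1116 + sqrt(2)*(2*I*sqrt(93))) = -129385 + (-26 + 1116 + 2*I*sqrt(186)) = -129385 + (1090 + 2*I*sqrt(186)) = -128295 + 2*I*sqrt(186)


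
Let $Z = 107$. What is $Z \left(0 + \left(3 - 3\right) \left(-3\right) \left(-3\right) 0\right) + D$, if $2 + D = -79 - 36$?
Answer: $-117$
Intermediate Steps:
$D = -117$ ($D = -2 - 115 = -117$)
$Z \left(0 + \left(3 - 3\right) \left(-3\right) \left(-3\right) 0\right) + D = 107 \left(0 + \left(3 - 3\right) \left(-3\right) \left(-3\right) 0\right) - 117 = 107 \left(0 + 0 \cdot 9 \cdot 0\right) - 117 = 107 \left(0 + 0 \cdot 0\right) - 117 = 107 \left(0 + 0\right) - 117 = 107 \cdot 0 - 117 = 0 - 117 = -117$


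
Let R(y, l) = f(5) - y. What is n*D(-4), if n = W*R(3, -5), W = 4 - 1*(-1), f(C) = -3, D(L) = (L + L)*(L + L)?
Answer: -1920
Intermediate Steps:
D(L) = 4*L**2 (D(L) = (2*L)*(2*L) = 4*L**2)
R(y, l) = -3 - y
W = 5 (W = 4 + 1 = 5)
n = -30 (n = 5*(-3 - 1*3) = 5*(-3 - 3) = 5*(-6) = -30)
n*D(-4) = -120*(-4)**2 = -120*16 = -30*64 = -1920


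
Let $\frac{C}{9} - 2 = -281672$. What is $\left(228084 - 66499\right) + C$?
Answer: $-2373445$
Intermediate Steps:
$C = -2535030$ ($C = 18 + 9 \left(-281672\right) = 18 - 2535048 = -2535030$)
$\left(228084 - 66499\right) + C = \left(228084 - 66499\right) - 2535030 = 161585 - 2535030 = -2373445$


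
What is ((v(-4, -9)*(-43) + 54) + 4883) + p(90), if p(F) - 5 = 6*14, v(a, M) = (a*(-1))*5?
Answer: 4166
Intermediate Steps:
v(a, M) = -5*a (v(a, M) = -a*5 = -5*a)
p(F) = 89 (p(F) = 5 + 6*14 = 5 + 84 = 89)
((v(-4, -9)*(-43) + 54) + 4883) + p(90) = ((-5*(-4)*(-43) + 54) + 4883) + 89 = ((20*(-43) + 54) + 4883) + 89 = ((-860 + 54) + 4883) + 89 = (-806 + 4883) + 89 = 4077 + 89 = 4166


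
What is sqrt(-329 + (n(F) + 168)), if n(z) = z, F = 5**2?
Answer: 2*I*sqrt(34) ≈ 11.662*I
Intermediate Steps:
F = 25
sqrt(-329 + (n(F) + 168)) = sqrt(-329 + (25 + 168)) = sqrt(-329 + 193) = sqrt(-136) = 2*I*sqrt(34)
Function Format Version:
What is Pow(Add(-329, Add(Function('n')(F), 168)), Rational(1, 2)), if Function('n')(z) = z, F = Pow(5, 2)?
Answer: Mul(2, I, Pow(34, Rational(1, 2))) ≈ Mul(11.662, I)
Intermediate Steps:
F = 25
Pow(Add(-329, Add(Function('n')(F), 168)), Rational(1, 2)) = Pow(Add(-329, Add(25, 168)), Rational(1, 2)) = Pow(Add(-329, 193), Rational(1, 2)) = Pow(-136, Rational(1, 2)) = Mul(2, I, Pow(34, Rational(1, 2)))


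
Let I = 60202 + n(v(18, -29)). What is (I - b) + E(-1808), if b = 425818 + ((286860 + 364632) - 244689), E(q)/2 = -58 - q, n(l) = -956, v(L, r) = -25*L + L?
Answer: -769875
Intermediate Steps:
v(L, r) = -24*L
E(q) = -116 - 2*q (E(q) = 2*(-58 - q) = -116 - 2*q)
b = 832621 (b = 425818 + (651492 - 244689) = 425818 + 406803 = 832621)
I = 59246 (I = 60202 - 956 = 59246)
(I - b) + E(-1808) = (59246 - 1*832621) + (-116 - 2*(-1808)) = (59246 - 832621) + (-116 + 3616) = -773375 + 3500 = -769875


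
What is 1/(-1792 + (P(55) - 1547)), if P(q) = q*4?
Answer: -1/3119 ≈ -0.00032062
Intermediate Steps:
P(q) = 4*q
1/(-1792 + (P(55) - 1547)) = 1/(-1792 + (4*55 - 1547)) = 1/(-1792 + (220 - 1547)) = 1/(-1792 - 1327) = 1/(-3119) = -1/3119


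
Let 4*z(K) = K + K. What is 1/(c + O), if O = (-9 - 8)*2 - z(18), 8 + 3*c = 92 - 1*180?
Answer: -1/75 ≈ -0.013333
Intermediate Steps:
c = -32 (c = -8/3 + (92 - 1*180)/3 = -8/3 + (92 - 180)/3 = -8/3 + (⅓)*(-88) = -8/3 - 88/3 = -32)
z(K) = K/2 (z(K) = (K + K)/4 = (2*K)/4 = K/2)
O = -43 (O = (-9 - 8)*2 - 18/2 = -17*2 - 1*9 = -34 - 9 = -43)
1/(c + O) = 1/(-32 - 43) = 1/(-75) = -1/75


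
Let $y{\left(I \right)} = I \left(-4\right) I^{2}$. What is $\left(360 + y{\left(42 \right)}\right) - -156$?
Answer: $-295836$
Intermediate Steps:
$y{\left(I \right)} = - 4 I^{3}$ ($y{\left(I \right)} = - 4 I I^{2} = - 4 I^{3}$)
$\left(360 + y{\left(42 \right)}\right) - -156 = \left(360 - 4 \cdot 42^{3}\right) - -156 = \left(360 - 296352\right) + 156 = -295992 + 156 = -295836$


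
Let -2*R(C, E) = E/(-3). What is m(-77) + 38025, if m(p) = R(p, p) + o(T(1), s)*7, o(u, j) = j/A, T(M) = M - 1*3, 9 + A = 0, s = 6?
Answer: 76015/2 ≈ 38008.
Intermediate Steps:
A = -9 (A = -9 + 0 = -9)
R(C, E) = E/6 (R(C, E) = -E/(2*(-3)) = -E*(-1)/(2*3) = -(-1)*E/6 = E/6)
T(M) = -3 + M (T(M) = M - 3 = -3 + M)
o(u, j) = -j/9 (o(u, j) = j/(-9) = j*(-1/9) = -j/9)
m(p) = -14/3 + p/6 (m(p) = p/6 - 1/9*6*7 = p/6 - 2/3*7 = p/6 - 14/3 = -14/3 + p/6)
m(-77) + 38025 = (-14/3 + (1/6)*(-77)) + 38025 = (-14/3 - 77/6) + 38025 = -35/2 + 38025 = 76015/2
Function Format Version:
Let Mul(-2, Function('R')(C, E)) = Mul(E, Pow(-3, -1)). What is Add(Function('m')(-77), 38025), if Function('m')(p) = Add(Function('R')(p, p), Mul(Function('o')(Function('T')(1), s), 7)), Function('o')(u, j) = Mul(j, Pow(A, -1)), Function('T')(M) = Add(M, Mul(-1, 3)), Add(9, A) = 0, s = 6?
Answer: Rational(76015, 2) ≈ 38008.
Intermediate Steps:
A = -9 (A = Add(-9, 0) = -9)
Function('R')(C, E) = Mul(Rational(1, 6), E) (Function('R')(C, E) = Mul(Rational(-1, 2), Mul(E, Pow(-3, -1))) = Mul(Rational(-1, 2), Mul(E, Rational(-1, 3))) = Mul(Rational(-1, 2), Mul(Rational(-1, 3), E)) = Mul(Rational(1, 6), E))
Function('T')(M) = Add(-3, M) (Function('T')(M) = Add(M, -3) = Add(-3, M))
Function('o')(u, j) = Mul(Rational(-1, 9), j) (Function('o')(u, j) = Mul(j, Pow(-9, -1)) = Mul(j, Rational(-1, 9)) = Mul(Rational(-1, 9), j))
Function('m')(p) = Add(Rational(-14, 3), Mul(Rational(1, 6), p)) (Function('m')(p) = Add(Mul(Rational(1, 6), p), Mul(Mul(Rational(-1, 9), 6), 7)) = Add(Mul(Rational(1, 6), p), Mul(Rational(-2, 3), 7)) = Add(Mul(Rational(1, 6), p), Rational(-14, 3)) = Add(Rational(-14, 3), Mul(Rational(1, 6), p)))
Add(Function('m')(-77), 38025) = Add(Add(Rational(-14, 3), Mul(Rational(1, 6), -77)), 38025) = Add(Add(Rational(-14, 3), Rational(-77, 6)), 38025) = Add(Rational(-35, 2), 38025) = Rational(76015, 2)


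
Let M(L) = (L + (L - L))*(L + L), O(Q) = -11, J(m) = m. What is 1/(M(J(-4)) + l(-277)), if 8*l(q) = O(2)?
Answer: 8/245 ≈ 0.032653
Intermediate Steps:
l(q) = -11/8 (l(q) = (⅛)*(-11) = -11/8)
M(L) = 2*L² (M(L) = (L + 0)*(2*L) = L*(2*L) = 2*L²)
1/(M(J(-4)) + l(-277)) = 1/(2*(-4)² - 11/8) = 1/(2*16 - 11/8) = 1/(32 - 11/8) = 1/(245/8) = 8/245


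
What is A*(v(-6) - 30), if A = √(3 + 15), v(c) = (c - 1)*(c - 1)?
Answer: 57*√2 ≈ 80.610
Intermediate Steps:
v(c) = (-1 + c)² (v(c) = (-1 + c)*(-1 + c) = (-1 + c)²)
A = 3*√2 (A = √18 = 3*√2 ≈ 4.2426)
A*(v(-6) - 30) = (3*√2)*((-1 - 6)² - 30) = (3*√2)*((-7)² - 30) = (3*√2)*(49 - 30) = (3*√2)*19 = 57*√2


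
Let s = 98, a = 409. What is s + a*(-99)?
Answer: -40393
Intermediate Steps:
s + a*(-99) = 98 + 409*(-99) = 98 - 40491 = -40393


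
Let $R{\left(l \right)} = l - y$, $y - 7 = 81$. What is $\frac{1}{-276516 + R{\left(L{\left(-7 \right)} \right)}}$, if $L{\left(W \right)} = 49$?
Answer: $- \frac{1}{276555} \approx -3.6159 \cdot 10^{-6}$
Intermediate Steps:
$y = 88$ ($y = 7 + 81 = 88$)
$R{\left(l \right)} = -88 + l$ ($R{\left(l \right)} = l - 88 = -88 + l$)
$\frac{1}{-276516 + R{\left(L{\left(-7 \right)} \right)}} = \frac{1}{-276516 + \left(-88 + 49\right)} = \frac{1}{-276516 - 39} = \frac{1}{-276555} = - \frac{1}{276555}$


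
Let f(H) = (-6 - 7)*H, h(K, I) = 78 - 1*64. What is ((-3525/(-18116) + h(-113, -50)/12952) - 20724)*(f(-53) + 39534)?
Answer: -12224274889175107/14664902 ≈ -8.3357e+8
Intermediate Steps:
h(K, I) = 14 (h(K, I) = 78 - 64 = 14)
f(H) = -13*H
((-3525/(-18116) + h(-113, -50)/12952) - 20724)*(f(-53) + 39534) = ((-3525/(-18116) + 14/12952) - 20724)*(-13*(-53) + 39534) = ((-3525*(-1/18116) + 14*(1/12952)) - 20724)*(689 + 39534) = ((3525/18116 + 7/6476) - 20724)*40223 = (2869339/14664902 - 20724)*40223 = -303912559709/14664902*40223 = -12224274889175107/14664902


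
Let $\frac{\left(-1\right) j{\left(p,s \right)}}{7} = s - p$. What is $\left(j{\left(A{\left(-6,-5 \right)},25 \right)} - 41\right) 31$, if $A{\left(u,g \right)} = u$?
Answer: $-7998$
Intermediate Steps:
$j{\left(p,s \right)} = - 7 s + 7 p$ ($j{\left(p,s \right)} = - 7 \left(s - p\right) = - 7 s + 7 p$)
$\left(j{\left(A{\left(-6,-5 \right)},25 \right)} - 41\right) 31 = \left(\left(\left(-7\right) 25 + 7 \left(-6\right)\right) - 41\right) 31 = \left(\left(-175 - 42\right) - 41\right) 31 = \left(-217 - 41\right) 31 = \left(-258\right) 31 = -7998$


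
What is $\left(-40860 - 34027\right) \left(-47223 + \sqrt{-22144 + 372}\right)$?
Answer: $3536388801 - 149774 i \sqrt{5443} \approx 3.5364 \cdot 10^{9} - 1.105 \cdot 10^{7} i$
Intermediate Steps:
$\left(-40860 - 34027\right) \left(-47223 + \sqrt{-22144 + 372}\right) = - 74887 \left(-47223 + \sqrt{-21772}\right) = - 74887 \left(-47223 + 2 i \sqrt{5443}\right) = 3536388801 - 149774 i \sqrt{5443}$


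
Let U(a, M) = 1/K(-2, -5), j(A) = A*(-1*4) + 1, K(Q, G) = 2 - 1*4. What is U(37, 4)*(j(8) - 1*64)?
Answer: 95/2 ≈ 47.500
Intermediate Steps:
K(Q, G) = -2 (K(Q, G) = 2 - 4 = -2)
j(A) = 1 - 4*A (j(A) = A*(-4) + 1 = -4*A + 1 = 1 - 4*A)
U(a, M) = -1/2 (U(a, M) = 1/(-2) = -1/2)
U(37, 4)*(j(8) - 1*64) = -((1 - 4*8) - 1*64)/2 = -((1 - 32) - 64)/2 = -(-31 - 64)/2 = -1/2*(-95) = 95/2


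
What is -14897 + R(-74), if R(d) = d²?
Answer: -9421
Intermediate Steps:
-14897 + R(-74) = -14897 + (-74)² = -14897 + 5476 = -9421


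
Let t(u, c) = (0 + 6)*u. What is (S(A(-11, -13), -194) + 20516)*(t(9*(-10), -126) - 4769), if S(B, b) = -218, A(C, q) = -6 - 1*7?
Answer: -107762082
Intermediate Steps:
t(u, c) = 6*u
A(C, q) = -13 (A(C, q) = -6 - 7 = -13)
(S(A(-11, -13), -194) + 20516)*(t(9*(-10), -126) - 4769) = (-218 + 20516)*(6*(9*(-10)) - 4769) = 20298*(6*(-90) - 4769) = 20298*(-540 - 4769) = 20298*(-5309) = -107762082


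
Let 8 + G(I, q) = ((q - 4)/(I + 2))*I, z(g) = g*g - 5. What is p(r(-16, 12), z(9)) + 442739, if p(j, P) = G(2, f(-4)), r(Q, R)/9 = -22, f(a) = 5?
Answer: 885463/2 ≈ 4.4273e+5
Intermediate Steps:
z(g) = -5 + g**2 (z(g) = g**2 - 5 = -5 + g**2)
r(Q, R) = -198 (r(Q, R) = 9*(-22) = -198)
G(I, q) = -8 + I*(-4 + q)/(2 + I) (G(I, q) = -8 + ((q - 4)/(I + 2))*I = -8 + ((-4 + q)/(2 + I))*I = -8 + I*(-4 + q)/(2 + I))
p(j, P) = -15/2 (p(j, P) = (-16 - 12*2 + 2*5)/(2 + 2) = (-16 - 24 + 10)/4 = (1/4)*(-30) = -15/2)
p(r(-16, 12), z(9)) + 442739 = -15/2 + 442739 = 885463/2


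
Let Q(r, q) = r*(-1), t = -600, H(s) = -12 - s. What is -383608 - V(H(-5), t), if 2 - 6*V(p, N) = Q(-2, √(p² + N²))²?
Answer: -1150823/3 ≈ -3.8361e+5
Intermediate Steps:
Q(r, q) = -r
V(p, N) = -⅓ (V(p, N) = ⅓ - (-1*(-2))²/6 = ⅓ - ⅙*2² = ⅓ - ⅙*4 = ⅓ - ⅔ = -⅓)
-383608 - V(H(-5), t) = -383608 - 1*(-⅓) = -383608 + ⅓ = -1150823/3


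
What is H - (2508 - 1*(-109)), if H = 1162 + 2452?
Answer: 997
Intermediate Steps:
H = 3614
H - (2508 - 1*(-109)) = 3614 - (2508 - 1*(-109)) = 3614 - (2508 + 109) = 3614 - 1*2617 = 3614 - 2617 = 997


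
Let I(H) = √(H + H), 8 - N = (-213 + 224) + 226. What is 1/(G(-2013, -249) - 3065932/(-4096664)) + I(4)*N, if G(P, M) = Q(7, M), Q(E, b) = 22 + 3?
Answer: 1024166/26370633 - 458*√2 ≈ -647.67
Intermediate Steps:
Q(E, b) = 25
N = -229 (N = 8 - ((-213 + 224) + 226) = 8 - (11 + 226) = 8 - 1*237 = 8 - 237 = -229)
G(P, M) = 25
I(H) = √2*√H (I(H) = √(2*H) = √2*√H)
1/(G(-2013, -249) - 3065932/(-4096664)) + I(4)*N = 1/(25 - 3065932/(-4096664)) + (√2*√4)*(-229) = 1/(25 - 3065932*(-1/4096664)) + (√2*2)*(-229) = 1/(25 + 766483/1024166) + (2*√2)*(-229) = 1/(26370633/1024166) - 458*√2 = 1024166/26370633 - 458*√2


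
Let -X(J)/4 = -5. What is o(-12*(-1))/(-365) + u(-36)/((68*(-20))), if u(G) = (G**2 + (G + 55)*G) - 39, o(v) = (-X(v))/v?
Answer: -124127/297840 ≈ -0.41676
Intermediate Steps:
X(J) = 20 (X(J) = -4*(-5) = 20)
o(v) = -20/v (o(v) = (-1*20)/v = -20/v)
u(G) = -39 + G**2 + G*(55 + G) (u(G) = (G**2 + (55 + G)*G) - 39 = (G**2 + G*(55 + G)) - 39 = -39 + G**2 + G*(55 + G))
o(-12*(-1))/(-365) + u(-36)/((68*(-20))) = -20/((-12*(-1)))/(-365) + (-39 + 2*(-36)**2 + 55*(-36))/((68*(-20))) = -20/12*(-1/365) + (-39 + 2*1296 - 1980)/(-1360) = -20*1/12*(-1/365) + (-39 + 2592 - 1980)*(-1/1360) = -5/3*(-1/365) + 573*(-1/1360) = 1/219 - 573/1360 = -124127/297840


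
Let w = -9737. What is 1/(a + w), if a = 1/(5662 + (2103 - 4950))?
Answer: -2815/27409654 ≈ -0.00010270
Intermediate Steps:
a = 1/2815 (a = 1/(5662 - 2847) = 1/2815 ≈ 0.00035524)
1/(a + w) = 1/(1/2815 - 9737) = 1/(-27409654/2815) = -2815/27409654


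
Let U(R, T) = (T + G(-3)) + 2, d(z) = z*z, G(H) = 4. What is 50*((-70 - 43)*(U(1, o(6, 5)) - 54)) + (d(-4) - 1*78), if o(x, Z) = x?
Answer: 237238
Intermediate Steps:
d(z) = z²
U(R, T) = 6 + T (U(R, T) = (T + 4) + 2 = (4 + T) + 2 = 6 + T)
50*((-70 - 43)*(U(1, o(6, 5)) - 54)) + (d(-4) - 1*78) = 50*((-70 - 43)*((6 + 6) - 54)) + ((-4)² - 1*78) = 50*(-113*(12 - 54)) + (16 - 78) = 50*(-113*(-42)) - 62 = 50*4746 - 62 = 237300 - 62 = 237238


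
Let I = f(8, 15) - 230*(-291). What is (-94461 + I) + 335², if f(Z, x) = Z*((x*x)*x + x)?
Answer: 111814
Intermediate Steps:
f(Z, x) = Z*(x + x³) (f(Z, x) = Z*(x²*x + x) = Z*(x³ + x) = Z*(x + x³))
I = 94050 (I = 8*15*(1 + 15²) - 230*(-291) = 8*15*(1 + 225) + 66930 = 8*15*226 + 66930 = 27120 + 66930 = 94050)
(-94461 + I) + 335² = (-94461 + 94050) + 335² = -411 + 112225 = 111814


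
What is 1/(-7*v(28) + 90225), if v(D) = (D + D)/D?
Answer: 1/90211 ≈ 1.1085e-5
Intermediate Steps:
v(D) = 2 (v(D) = (2*D)/D = 2)
1/(-7*v(28) + 90225) = 1/(-7*2 + 90225) = 1/(-14 + 90225) = 1/90211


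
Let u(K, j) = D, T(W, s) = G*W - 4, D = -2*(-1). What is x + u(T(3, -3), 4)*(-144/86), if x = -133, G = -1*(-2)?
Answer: -5863/43 ≈ -136.35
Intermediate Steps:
G = 2
D = 2
T(W, s) = -4 + 2*W (T(W, s) = 2*W - 4 = -4 + 2*W)
u(K, j) = 2
x + u(T(3, -3), 4)*(-144/86) = -133 + 2*(-144/86) = -133 + 2*(-144*1/86) = -133 + 2*(-72/43) = -133 - 144/43 = -5863/43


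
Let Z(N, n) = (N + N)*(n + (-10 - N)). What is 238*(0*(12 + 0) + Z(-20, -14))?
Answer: 38080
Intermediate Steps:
Z(N, n) = 2*N*(-10 + n - N) (Z(N, n) = (2*N)*(-10 + n - N) = 2*N*(-10 + n - N))
238*(0*(12 + 0) + Z(-20, -14)) = 238*(0*(12 + 0) + 2*(-20)*(-10 - 14 - 1*(-20))) = 238*(0*12 + 2*(-20)*(-10 - 14 + 20)) = 238*(0 + 2*(-20)*(-4)) = 238*(0 + 160) = 238*160 = 38080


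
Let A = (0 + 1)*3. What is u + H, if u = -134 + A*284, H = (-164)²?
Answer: 27614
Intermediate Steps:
H = 26896
A = 3 (A = 1*3 = 3)
u = 718 (u = -134 + 3*284 = -134 + 852 = 718)
u + H = 718 + 26896 = 27614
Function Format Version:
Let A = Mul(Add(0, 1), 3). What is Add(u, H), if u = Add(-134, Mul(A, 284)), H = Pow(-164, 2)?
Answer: 27614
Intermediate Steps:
H = 26896
A = 3 (A = Mul(1, 3) = 3)
u = 718 (u = Add(-134, Mul(3, 284)) = Add(-134, 852) = 718)
Add(u, H) = Add(718, 26896) = 27614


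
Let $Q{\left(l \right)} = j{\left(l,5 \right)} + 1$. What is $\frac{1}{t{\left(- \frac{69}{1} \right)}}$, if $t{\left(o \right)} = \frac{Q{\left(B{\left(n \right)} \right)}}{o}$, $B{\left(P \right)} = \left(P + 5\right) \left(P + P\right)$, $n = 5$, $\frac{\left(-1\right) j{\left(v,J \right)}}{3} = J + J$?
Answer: $\frac{69}{29} \approx 2.3793$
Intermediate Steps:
$j{\left(v,J \right)} = - 6 J$ ($j{\left(v,J \right)} = - 3 \left(J + J\right) = - 3 \cdot 2 J = - 6 J$)
$B{\left(P \right)} = 2 P \left(5 + P\right)$ ($B{\left(P \right)} = \left(5 + P\right) 2 P = 2 P \left(5 + P\right)$)
$Q{\left(l \right)} = -29$ ($Q{\left(l \right)} = \left(-6\right) 5 + 1 = -30 + 1 = -29$)
$t{\left(o \right)} = - \frac{29}{o}$
$\frac{1}{t{\left(- \frac{69}{1} \right)}} = \frac{1}{\left(-29\right) \frac{1}{\left(-69\right) 1^{-1}}} = \frac{1}{\left(-29\right) \frac{1}{\left(-69\right) 1}} = \frac{1}{\left(-29\right) \frac{1}{-69}} = \frac{1}{\left(-29\right) \left(- \frac{1}{69}\right)} = \frac{1}{\frac{29}{69}} = \frac{69}{29}$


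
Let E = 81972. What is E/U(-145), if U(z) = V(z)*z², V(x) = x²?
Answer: 81972/442050625 ≈ 0.00018544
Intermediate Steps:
U(z) = z⁴ (U(z) = z²*z² = z⁴)
E/U(-145) = 81972/((-145)⁴) = 81972/442050625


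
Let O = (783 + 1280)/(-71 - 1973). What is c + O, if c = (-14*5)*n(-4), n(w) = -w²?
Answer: 2287217/2044 ≈ 1119.0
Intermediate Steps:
c = 1120 (c = (-14*5)*(-1*(-4)²) = -(-70)*16 = -70*(-16) = 1120)
O = -2063/2044 (O = 2063/(-2044) = 2063*(-1/2044) = -2063/2044 ≈ -1.0093)
c + O = 1120 - 2063/2044 = 2287217/2044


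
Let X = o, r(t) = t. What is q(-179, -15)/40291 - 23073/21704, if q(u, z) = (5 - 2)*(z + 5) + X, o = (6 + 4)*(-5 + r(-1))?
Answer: -931587603/874475864 ≈ -1.0653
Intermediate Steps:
o = -60 (o = (6 + 4)*(-5 - 1) = 10*(-6) = -60)
X = -60
q(u, z) = -45 + 3*z (q(u, z) = (5 - 2)*(z + 5) - 60 = 3*(5 + z) - 60 = (15 + 3*z) - 60 = -45 + 3*z)
q(-179, -15)/40291 - 23073/21704 = (-45 + 3*(-15))/40291 - 23073/21704 = (-45 - 45)*(1/40291) - 23073*1/21704 = -90*1/40291 - 23073/21704 = -90/40291 - 23073/21704 = -931587603/874475864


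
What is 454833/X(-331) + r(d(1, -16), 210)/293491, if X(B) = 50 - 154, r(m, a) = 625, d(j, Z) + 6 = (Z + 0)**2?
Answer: -133489327003/30523064 ≈ -4373.4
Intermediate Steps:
d(j, Z) = -6 + Z**2 (d(j, Z) = -6 + (Z + 0)**2 = -6 + Z**2)
X(B) = -104
454833/X(-331) + r(d(1, -16), 210)/293491 = 454833/(-104) + 625/293491 = 454833*(-1/104) + 625*(1/293491) = -454833/104 + 625/293491 = -133489327003/30523064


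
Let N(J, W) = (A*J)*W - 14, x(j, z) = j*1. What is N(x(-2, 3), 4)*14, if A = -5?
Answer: 364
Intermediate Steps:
x(j, z) = j
N(J, W) = -14 - 5*J*W (N(J, W) = (-5*J)*W - 14 = -5*J*W - 14 = -14 - 5*J*W)
N(x(-2, 3), 4)*14 = (-14 - 5*(-2)*4)*14 = (-14 + 40)*14 = 26*14 = 364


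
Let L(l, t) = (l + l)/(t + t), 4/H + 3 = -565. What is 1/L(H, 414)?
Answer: -58788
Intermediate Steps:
H = -1/142 (H = 4/(-3 - 565) = 4/(-568) = 4*(-1/568) = -1/142 ≈ -0.0070423)
L(l, t) = l/t (L(l, t) = (2*l)/((2*t)) = (2*l)*(1/(2*t)) = l/t)
1/L(H, 414) = 1/(-1/142/414) = 1/(-1/142*1/414) = 1/(-1/58788) = -58788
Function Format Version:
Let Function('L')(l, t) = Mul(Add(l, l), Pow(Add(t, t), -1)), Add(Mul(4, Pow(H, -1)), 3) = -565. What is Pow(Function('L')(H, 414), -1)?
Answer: -58788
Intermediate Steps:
H = Rational(-1, 142) (H = Mul(4, Pow(Add(-3, -565), -1)) = Mul(4, Pow(-568, -1)) = Mul(4, Rational(-1, 568)) = Rational(-1, 142) ≈ -0.0070423)
Function('L')(l, t) = Mul(l, Pow(t, -1)) (Function('L')(l, t) = Mul(Mul(2, l), Pow(Mul(2, t), -1)) = Mul(Mul(2, l), Mul(Rational(1, 2), Pow(t, -1))) = Mul(l, Pow(t, -1)))
Pow(Function('L')(H, 414), -1) = Pow(Mul(Rational(-1, 142), Pow(414, -1)), -1) = Pow(Mul(Rational(-1, 142), Rational(1, 414)), -1) = Pow(Rational(-1, 58788), -1) = -58788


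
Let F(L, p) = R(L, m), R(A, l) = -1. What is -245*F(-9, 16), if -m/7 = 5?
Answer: 245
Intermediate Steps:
m = -35 (m = -7*5 = -35)
F(L, p) = -1
-245*F(-9, 16) = -245*(-1) = 245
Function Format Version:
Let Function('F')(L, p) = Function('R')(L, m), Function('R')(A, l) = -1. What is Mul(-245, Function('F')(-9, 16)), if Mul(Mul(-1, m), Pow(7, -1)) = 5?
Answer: 245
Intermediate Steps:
m = -35 (m = Mul(-7, 5) = -35)
Function('F')(L, p) = -1
Mul(-245, Function('F')(-9, 16)) = Mul(-245, -1) = 245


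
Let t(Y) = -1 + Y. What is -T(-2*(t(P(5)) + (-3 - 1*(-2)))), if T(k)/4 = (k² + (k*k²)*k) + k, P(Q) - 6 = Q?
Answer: -421128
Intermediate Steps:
P(Q) = 6 + Q
T(k) = 4*k + 4*k² + 4*k⁴ (T(k) = 4*((k² + (k*k²)*k) + k) = 4*((k² + k³*k) + k) = 4*((k² + k⁴) + k) = 4*(k + k² + k⁴) = 4*k + 4*k² + 4*k⁴)
-T(-2*(t(P(5)) + (-3 - 1*(-2)))) = -4*(-2*((-1 + (6 + 5)) + (-3 - 1*(-2))))*(1 - 2*((-1 + (6 + 5)) + (-3 - 1*(-2))) + (-2*((-1 + (6 + 5)) + (-3 - 1*(-2))))³) = -4*(-2*((-1 + 11) + (-3 + 2)))*(1 - 2*((-1 + 11) + (-3 + 2)) + (-2*((-1 + 11) + (-3 + 2)))³) = -4*(-2*(10 - 1))*(1 - 2*(10 - 1) + (-2*(10 - 1))³) = -4*(-2*9)*(1 - 2*9 + (-2*9)³) = -4*(-18)*(1 - 18 + (-18)³) = -4*(-18)*(1 - 18 - 5832) = -4*(-18)*(-5849) = -1*421128 = -421128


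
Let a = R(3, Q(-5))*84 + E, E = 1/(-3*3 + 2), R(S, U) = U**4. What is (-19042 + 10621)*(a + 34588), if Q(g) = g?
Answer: -733366845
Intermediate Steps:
E = -1/7 (E = 1/(-9 + 2) = 1/(-7) = -1/7 ≈ -0.14286)
a = 367499/7 (a = (-5)**4*84 - 1/7 = 625*84 - 1/7 = 52500 - 1/7 = 367499/7 ≈ 52500.)
(-19042 + 10621)*(a + 34588) = (-19042 + 10621)*(367499/7 + 34588) = -8421*609615/7 = -733366845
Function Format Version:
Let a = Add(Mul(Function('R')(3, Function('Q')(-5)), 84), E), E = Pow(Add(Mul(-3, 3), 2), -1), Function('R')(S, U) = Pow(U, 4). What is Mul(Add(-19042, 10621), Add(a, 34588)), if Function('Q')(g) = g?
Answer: -733366845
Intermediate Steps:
E = Rational(-1, 7) (E = Pow(Add(-9, 2), -1) = Pow(-7, -1) = Rational(-1, 7) ≈ -0.14286)
a = Rational(367499, 7) (a = Add(Mul(Pow(-5, 4), 84), Rational(-1, 7)) = Add(Mul(625, 84), Rational(-1, 7)) = Add(52500, Rational(-1, 7)) = Rational(367499, 7) ≈ 52500.)
Mul(Add(-19042, 10621), Add(a, 34588)) = Mul(Add(-19042, 10621), Add(Rational(367499, 7), 34588)) = Mul(-8421, Rational(609615, 7)) = -733366845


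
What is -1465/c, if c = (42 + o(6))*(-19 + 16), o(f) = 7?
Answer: 1465/147 ≈ 9.9660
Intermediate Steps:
c = -147 (c = (42 + 7)*(-19 + 16) = 49*(-3) = -147)
-1465/c = -1465/(-147) = -1465*(-1/147) = 1465/147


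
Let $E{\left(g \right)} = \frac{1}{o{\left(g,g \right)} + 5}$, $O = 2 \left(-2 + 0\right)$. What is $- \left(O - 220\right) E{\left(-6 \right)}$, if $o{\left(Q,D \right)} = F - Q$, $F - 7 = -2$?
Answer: $14$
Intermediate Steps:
$F = 5$ ($F = 7 - 2 = 5$)
$o{\left(Q,D \right)} = 5 - Q$
$O = -4$ ($O = 2 \left(-2\right) = -4$)
$E{\left(g \right)} = \frac{1}{10 - g}$ ($E{\left(g \right)} = \frac{1}{\left(5 - g\right) + 5} = \frac{1}{10 - g}$)
$- \left(O - 220\right) E{\left(-6 \right)} = - \left(-4 - 220\right) \left(- \frac{1}{-10 - 6}\right) = - \left(-4 - 220\right) \left(- \frac{1}{-16}\right) = - \left(-224\right) \left(\left(-1\right) \left(- \frac{1}{16}\right)\right) = - \frac{-224}{16} = \left(-1\right) \left(-14\right) = 14$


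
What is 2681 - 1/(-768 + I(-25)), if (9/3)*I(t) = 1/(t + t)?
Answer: 308854031/115201 ≈ 2681.0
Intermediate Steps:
I(t) = 1/(6*t) (I(t) = 1/(3*(t + t)) = 1/(3*((2*t))) = (1/(2*t))/3 = 1/(6*t))
2681 - 1/(-768 + I(-25)) = 2681 - 1/(-768 + (⅙)/(-25)) = 2681 - 1/(-768 + (⅙)*(-1/25)) = 2681 - 1/(-768 - 1/150) = 2681 - 1/(-115201/150) = 2681 - 1*(-150/115201) = 2681 + 150/115201 = 308854031/115201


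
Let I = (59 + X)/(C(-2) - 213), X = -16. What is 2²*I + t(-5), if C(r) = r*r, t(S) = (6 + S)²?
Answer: 37/209 ≈ 0.17703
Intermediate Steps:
C(r) = r²
I = -43/209 (I = (59 - 16)/((-2)² - 213) = 43/(4 - 213) = 43/(-209) = 43*(-1/209) = -43/209 ≈ -0.20574)
2²*I + t(-5) = 2²*(-43/209) + (6 - 5)² = 4*(-43/209) + 1² = -172/209 + 1 = 37/209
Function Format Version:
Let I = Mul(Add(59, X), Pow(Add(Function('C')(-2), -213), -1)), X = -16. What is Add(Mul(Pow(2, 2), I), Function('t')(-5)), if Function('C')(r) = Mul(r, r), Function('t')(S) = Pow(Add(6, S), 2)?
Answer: Rational(37, 209) ≈ 0.17703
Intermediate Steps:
Function('C')(r) = Pow(r, 2)
I = Rational(-43, 209) (I = Mul(Add(59, -16), Pow(Add(Pow(-2, 2), -213), -1)) = Mul(43, Pow(Add(4, -213), -1)) = Mul(43, Pow(-209, -1)) = Mul(43, Rational(-1, 209)) = Rational(-43, 209) ≈ -0.20574)
Add(Mul(Pow(2, 2), I), Function('t')(-5)) = Add(Mul(Pow(2, 2), Rational(-43, 209)), Pow(Add(6, -5), 2)) = Add(Mul(4, Rational(-43, 209)), Pow(1, 2)) = Add(Rational(-172, 209), 1) = Rational(37, 209)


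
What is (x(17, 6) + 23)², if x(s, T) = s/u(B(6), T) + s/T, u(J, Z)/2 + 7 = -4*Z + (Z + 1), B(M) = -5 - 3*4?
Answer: 1495729/2304 ≈ 649.19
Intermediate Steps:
B(M) = -17 (B(M) = -5 - 12 = -17)
u(J, Z) = -12 - 6*Z (u(J, Z) = -14 + 2*(-4*Z + (Z + 1)) = -14 + 2*(-4*Z + (1 + Z)) = -14 + 2*(1 - 3*Z) = -14 + (2 - 6*Z) = -12 - 6*Z)
x(s, T) = s/T + s/(-12 - 6*T) (x(s, T) = s/(-12 - 6*T) + s/T = s/T + s/(-12 - 6*T))
(x(17, 6) + 23)² = ((⅙)*17*(12 + 5*6)/(6*(2 + 6)) + 23)² = ((⅙)*17*(⅙)*(12 + 30)/8 + 23)² = ((⅙)*17*(⅙)*(⅛)*42 + 23)² = (119/48 + 23)² = (1223/48)² = 1495729/2304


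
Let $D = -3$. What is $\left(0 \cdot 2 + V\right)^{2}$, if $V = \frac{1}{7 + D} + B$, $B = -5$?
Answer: $\frac{361}{16} \approx 22.563$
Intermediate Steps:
$V = - \frac{19}{4}$ ($V = \frac{1}{7 - 3} - 5 = \frac{1}{4} - 5 = - \frac{19}{4} \approx -4.75$)
$\left(0 \cdot 2 + V\right)^{2} = \left(0 \cdot 2 - \frac{19}{4}\right)^{2} = \left(0 - \frac{19}{4}\right)^{2} = \left(- \frac{19}{4}\right)^{2} = \frac{361}{16}$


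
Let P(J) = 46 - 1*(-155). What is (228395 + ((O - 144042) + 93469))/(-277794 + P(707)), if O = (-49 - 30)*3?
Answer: -59195/92531 ≈ -0.63973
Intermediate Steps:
O = -237 (O = -79*3 = -237)
P(J) = 201 (P(J) = 46 + 155 = 201)
(228395 + ((O - 144042) + 93469))/(-277794 + P(707)) = (228395 + ((-237 - 144042) + 93469))/(-277794 + 201) = (228395 + (-144279 + 93469))/(-277593) = (228395 - 50810)*(-1/277593) = 177585*(-1/277593) = -59195/92531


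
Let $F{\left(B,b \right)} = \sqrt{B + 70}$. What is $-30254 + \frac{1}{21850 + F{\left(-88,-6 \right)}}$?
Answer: $-30254 + \frac{1}{21850 + 3 i \sqrt{2}} \approx -30254.0 - 8.8866 \cdot 10^{-9} i$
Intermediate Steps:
$F{\left(B,b \right)} = \sqrt{70 + B}$
$-30254 + \frac{1}{21850 + F{\left(-88,-6 \right)}} = -30254 + \frac{1}{21850 + \sqrt{70 - 88}} = -30254 + \frac{1}{21850 + \sqrt{-18}} = -30254 + \frac{1}{21850 + 3 i \sqrt{2}}$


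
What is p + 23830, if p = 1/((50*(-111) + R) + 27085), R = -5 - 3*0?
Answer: 513059901/21530 ≈ 23830.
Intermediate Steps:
R = -5 (R = -5 + 0 = -5)
p = 1/21530 (p = 1/((50*(-111) - 5) + 27085) = 1/((-5550 - 5) + 27085) = 1/(-5555 + 27085) = 1/21530 ≈ 4.6447e-5)
p + 23830 = 1/21530 + 23830 = 513059901/21530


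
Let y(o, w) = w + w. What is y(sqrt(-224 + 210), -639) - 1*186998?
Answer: -188276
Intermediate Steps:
y(o, w) = 2*w
y(sqrt(-224 + 210), -639) - 1*186998 = 2*(-639) - 1*186998 = -1278 - 186998 = -188276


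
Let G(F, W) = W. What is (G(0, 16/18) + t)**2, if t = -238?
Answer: 4553956/81 ≈ 56222.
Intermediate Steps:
(G(0, 16/18) + t)**2 = (16/18 - 238)**2 = (16*(1/18) - 238)**2 = (8/9 - 238)**2 = (-2134/9)**2 = 4553956/81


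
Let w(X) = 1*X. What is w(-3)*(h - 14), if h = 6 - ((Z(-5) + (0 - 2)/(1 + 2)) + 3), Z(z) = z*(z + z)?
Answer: 181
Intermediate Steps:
Z(z) = 2*z**2 (Z(z) = z*(2*z) = 2*z**2)
w(X) = X
h = -139/3 (h = 6 - ((2*(-5)**2 + (0 - 2)/(1 + 2)) + 3) = 6 - ((2*25 - 2/3) + 3) = 6 - ((50 - 2*1/3) + 3) = 6 - ((50 - 2/3) + 3) = 6 - (148/3 + 3) = 6 - 1*157/3 = 6 - 157/3 = -139/3 ≈ -46.333)
w(-3)*(h - 14) = -3*(-139/3 - 14) = -3*(-181/3) = 181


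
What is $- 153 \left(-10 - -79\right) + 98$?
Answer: $-10459$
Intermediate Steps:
$- 153 \left(-10 - -79\right) + 98 = - 153 \left(-10 + 79\right) + 98 = \left(-153\right) 69 + 98 = -10557 + 98 = -10459$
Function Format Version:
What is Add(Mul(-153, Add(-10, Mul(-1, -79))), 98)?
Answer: -10459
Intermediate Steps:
Add(Mul(-153, Add(-10, Mul(-1, -79))), 98) = Add(Mul(-153, Add(-10, 79)), 98) = Add(Mul(-153, 69), 98) = Add(-10557, 98) = -10459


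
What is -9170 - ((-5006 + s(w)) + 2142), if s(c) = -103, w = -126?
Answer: -6203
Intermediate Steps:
-9170 - ((-5006 + s(w)) + 2142) = -9170 - ((-5006 - 103) + 2142) = -9170 - (-5109 + 2142) = -9170 - 1*(-2967) = -9170 + 2967 = -6203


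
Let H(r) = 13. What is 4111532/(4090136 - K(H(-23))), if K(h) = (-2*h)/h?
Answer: 2055766/2045069 ≈ 1.0052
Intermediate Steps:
K(h) = -2
4111532/(4090136 - K(H(-23))) = 4111532/(4090136 - 1*(-2)) = 4111532/(4090136 + 2) = 4111532/4090138 = 4111532*(1/4090138) = 2055766/2045069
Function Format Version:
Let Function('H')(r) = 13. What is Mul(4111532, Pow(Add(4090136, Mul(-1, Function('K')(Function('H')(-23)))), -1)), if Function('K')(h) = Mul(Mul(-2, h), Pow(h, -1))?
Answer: Rational(2055766, 2045069) ≈ 1.0052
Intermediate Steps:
Function('K')(h) = -2
Mul(4111532, Pow(Add(4090136, Mul(-1, Function('K')(Function('H')(-23)))), -1)) = Mul(4111532, Pow(Add(4090136, Mul(-1, -2)), -1)) = Mul(4111532, Pow(Add(4090136, 2), -1)) = Mul(4111532, Pow(4090138, -1)) = Mul(4111532, Rational(1, 4090138)) = Rational(2055766, 2045069)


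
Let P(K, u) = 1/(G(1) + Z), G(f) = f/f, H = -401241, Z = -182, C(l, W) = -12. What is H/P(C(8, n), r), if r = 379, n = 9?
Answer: 72624621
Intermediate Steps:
G(f) = 1
P(K, u) = -1/181 (P(K, u) = 1/(1 - 182) = 1/(-181) = -1/181)
H/P(C(8, n), r) = -401241/(-1/181) = -401241*(-181) = 72624621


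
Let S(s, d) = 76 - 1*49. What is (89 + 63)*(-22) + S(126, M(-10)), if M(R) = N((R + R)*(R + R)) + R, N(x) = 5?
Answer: -3317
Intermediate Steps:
M(R) = 5 + R
S(s, d) = 27 (S(s, d) = 76 - 49 = 27)
(89 + 63)*(-22) + S(126, M(-10)) = (89 + 63)*(-22) + 27 = 152*(-22) + 27 = -3344 + 27 = -3317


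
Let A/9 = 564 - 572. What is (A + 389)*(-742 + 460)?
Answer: -89394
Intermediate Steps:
A = -72 (A = 9*(564 - 572) = 9*(-8) = -72)
(A + 389)*(-742 + 460) = (-72 + 389)*(-742 + 460) = 317*(-282) = -89394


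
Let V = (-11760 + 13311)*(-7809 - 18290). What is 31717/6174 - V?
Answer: 35702966749/882 ≈ 4.0480e+7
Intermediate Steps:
V = -40479549 (V = 1551*(-26099) = -40479549)
31717/6174 - V = 31717/6174 - 1*(-40479549) = 31717*(1/6174) + 40479549 = 4531/882 + 40479549 = 35702966749/882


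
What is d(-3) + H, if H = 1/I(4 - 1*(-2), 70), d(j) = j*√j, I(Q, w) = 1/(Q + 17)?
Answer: 23 - 3*I*√3 ≈ 23.0 - 5.1962*I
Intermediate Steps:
I(Q, w) = 1/(17 + Q)
d(j) = j^(3/2)
H = 23 (H = 1/(1/(17 + (4 - 1*(-2)))) = 1/(1/(17 + (4 + 2))) = 1/(1/(17 + 6)) = 1/(1/23) = 23)
d(-3) + H = (-3)^(3/2) + 23 = -3*I*√3 + 23 = 23 - 3*I*√3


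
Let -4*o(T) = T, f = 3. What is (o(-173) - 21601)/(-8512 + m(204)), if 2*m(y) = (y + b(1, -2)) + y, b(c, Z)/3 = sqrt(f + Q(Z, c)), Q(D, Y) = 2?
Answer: 716407148/276091411 + 258693*sqrt(5)/552182822 ≈ 2.5959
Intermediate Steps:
o(T) = -T/4
b(c, Z) = 3*sqrt(5) (b(c, Z) = 3*sqrt(3 + 2) = 3*sqrt(5))
m(y) = y + 3*sqrt(5)/2 (m(y) = ((y + 3*sqrt(5)) + y)/2 = (2*y + 3*sqrt(5))/2 = y + 3*sqrt(5)/2)
(o(-173) - 21601)/(-8512 + m(204)) = (-1/4*(-173) - 21601)/(-8512 + (204 + 3*sqrt(5)/2)) = (173/4 - 21601)/(-8308 + 3*sqrt(5)/2) = -86231/(4*(-8308 + 3*sqrt(5)/2))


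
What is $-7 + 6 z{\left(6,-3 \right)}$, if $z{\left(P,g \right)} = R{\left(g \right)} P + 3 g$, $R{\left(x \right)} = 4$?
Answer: $83$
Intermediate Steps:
$z{\left(P,g \right)} = 3 g + 4 P$ ($z{\left(P,g \right)} = 4 P + 3 g = 3 g + 4 P$)
$-7 + 6 z{\left(6,-3 \right)} = -7 + 6 \left(3 \left(-3\right) + 4 \cdot 6\right) = -7 + 6 \left(-9 + 24\right) = -7 + 6 \cdot 15 = -7 + 90 = 83$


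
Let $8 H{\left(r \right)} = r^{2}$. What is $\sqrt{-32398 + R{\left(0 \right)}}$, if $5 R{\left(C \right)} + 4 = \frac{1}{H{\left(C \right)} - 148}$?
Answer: $\frac{i \sqrt{4435395905}}{370} \approx 180.0 i$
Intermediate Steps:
$H{\left(r \right)} = \frac{r^{2}}{8}$
$R{\left(C \right)} = - \frac{4}{5} + \frac{1}{5 \left(-148 + \frac{C^{2}}{8}\right)}$ ($R{\left(C \right)} = - \frac{4}{5} + \frac{1}{5 \left(\frac{C^{2}}{8} - 148\right)} = - \frac{4}{5} + \frac{1}{5 \left(-148 + \frac{C^{2}}{8}\right)}$)
$\sqrt{-32398 + R{\left(0 \right)}} = \sqrt{-32398 + \frac{4 \left(1186 - 0^{2}\right)}{5 \left(-1184 + 0^{2}\right)}} = \sqrt{-32398 + \frac{4 \left(1186 - 0\right)}{5 \left(-1184 + 0\right)}} = \sqrt{-32398 + \frac{4 \left(1186 + 0\right)}{5 \left(-1184\right)}} = \sqrt{-32398 + \frac{4}{5} \left(- \frac{1}{1184}\right) 1186} = \sqrt{-32398 - \frac{593}{740}} = \sqrt{- \frac{23975113}{740}} = \frac{i \sqrt{4435395905}}{370}$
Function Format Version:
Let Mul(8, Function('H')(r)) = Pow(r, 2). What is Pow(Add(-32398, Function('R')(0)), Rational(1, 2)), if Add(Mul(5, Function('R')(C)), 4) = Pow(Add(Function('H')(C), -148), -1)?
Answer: Mul(Rational(1, 370), I, Pow(4435395905, Rational(1, 2))) ≈ Mul(180.00, I)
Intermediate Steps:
Function('H')(r) = Mul(Rational(1, 8), Pow(r, 2))
Function('R')(C) = Add(Rational(-4, 5), Mul(Rational(1, 5), Pow(Add(-148, Mul(Rational(1, 8), Pow(C, 2))), -1))) (Function('R')(C) = Add(Rational(-4, 5), Mul(Rational(1, 5), Pow(Add(Mul(Rational(1, 8), Pow(C, 2)), -148), -1))) = Add(Rational(-4, 5), Mul(Rational(1, 5), Pow(Add(-148, Mul(Rational(1, 8), Pow(C, 2))), -1))))
Pow(Add(-32398, Function('R')(0)), Rational(1, 2)) = Pow(Add(-32398, Mul(Rational(4, 5), Pow(Add(-1184, Pow(0, 2)), -1), Add(1186, Mul(-1, Pow(0, 2))))), Rational(1, 2)) = Pow(Add(-32398, Mul(Rational(4, 5), Pow(Add(-1184, 0), -1), Add(1186, Mul(-1, 0)))), Rational(1, 2)) = Pow(Add(-32398, Mul(Rational(4, 5), Pow(-1184, -1), Add(1186, 0))), Rational(1, 2)) = Pow(Add(-32398, Mul(Rational(4, 5), Rational(-1, 1184), 1186)), Rational(1, 2)) = Pow(Add(-32398, Rational(-593, 740)), Rational(1, 2)) = Pow(Rational(-23975113, 740), Rational(1, 2)) = Mul(Rational(1, 370), I, Pow(4435395905, Rational(1, 2)))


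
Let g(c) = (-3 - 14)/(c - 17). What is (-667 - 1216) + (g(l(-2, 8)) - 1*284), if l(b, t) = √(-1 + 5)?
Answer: -32488/15 ≈ -2165.9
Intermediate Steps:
l(b, t) = 2 (l(b, t) = √4 = 2)
g(c) = -17/(-17 + c)
(-667 - 1216) + (g(l(-2, 8)) - 1*284) = (-667 - 1216) + (-17/(-17 + 2) - 1*284) = -1883 + (-17/(-15) - 284) = -1883 + (-17*(-1/15) - 284) = -1883 + (17/15 - 284) = -1883 - 4243/15 = -32488/15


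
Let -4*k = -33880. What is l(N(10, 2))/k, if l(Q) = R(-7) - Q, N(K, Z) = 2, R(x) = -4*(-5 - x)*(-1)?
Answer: 3/4235 ≈ 0.00070838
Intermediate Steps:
R(x) = -20 - 4*x (R(x) = (20 + 4*x)*(-1) = -20 - 4*x)
k = 8470 (k = -¼*(-33880) = 8470)
l(Q) = 8 - Q (l(Q) = (-20 - 4*(-7)) - Q = (-20 + 28) - Q = 8 - Q)
l(N(10, 2))/k = (8 - 1*2)/8470 = (8 - 2)*(1/8470) = 6*(1/8470) = 3/4235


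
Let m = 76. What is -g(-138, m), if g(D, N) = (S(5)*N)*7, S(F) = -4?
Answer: 2128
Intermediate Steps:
g(D, N) = -28*N (g(D, N) = -4*N*7 = -28*N)
-g(-138, m) = -(-28)*76 = -1*(-2128) = 2128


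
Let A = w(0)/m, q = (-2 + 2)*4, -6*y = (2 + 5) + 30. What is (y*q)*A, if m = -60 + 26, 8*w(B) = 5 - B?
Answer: 0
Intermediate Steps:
w(B) = 5/8 - B/8 (w(B) = (5 - B)/8 = 5/8 - B/8)
y = -37/6 (y = -((2 + 5) + 30)/6 = -(7 + 30)/6 = -1/6*37 = -37/6 ≈ -6.1667)
q = 0 (q = 0*4 = 0)
m = -34
A = -5/272 (A = (5/8 - 1/8*0)/(-34) = (5/8 + 0)*(-1/34) = (5/8)*(-1/34) = -5/272 ≈ -0.018382)
(y*q)*A = -37/6*0*(-5/272) = 0*(-5/272) = 0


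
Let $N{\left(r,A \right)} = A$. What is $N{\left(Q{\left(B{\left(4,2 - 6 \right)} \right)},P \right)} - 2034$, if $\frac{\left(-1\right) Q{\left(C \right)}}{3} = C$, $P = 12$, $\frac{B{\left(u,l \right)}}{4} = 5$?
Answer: $-2022$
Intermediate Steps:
$B{\left(u,l \right)} = 20$ ($B{\left(u,l \right)} = 4 \cdot 5 = 20$)
$Q{\left(C \right)} = - 3 C$
$N{\left(Q{\left(B{\left(4,2 - 6 \right)} \right)},P \right)} - 2034 = 12 - 2034 = -2022$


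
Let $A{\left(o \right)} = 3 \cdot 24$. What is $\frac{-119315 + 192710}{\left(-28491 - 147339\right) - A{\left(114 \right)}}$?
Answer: $- \frac{24465}{58634} \approx -0.41725$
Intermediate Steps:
$A{\left(o \right)} = 72$
$\frac{-119315 + 192710}{\left(-28491 - 147339\right) - A{\left(114 \right)}} = \frac{-119315 + 192710}{\left(-28491 - 147339\right) - 72} = \frac{73395}{\left(-28491 - 147339\right) - 72} = \frac{73395}{-175830 - 72} = \frac{73395}{-175902} = 73395 \left(- \frac{1}{175902}\right) = - \frac{24465}{58634}$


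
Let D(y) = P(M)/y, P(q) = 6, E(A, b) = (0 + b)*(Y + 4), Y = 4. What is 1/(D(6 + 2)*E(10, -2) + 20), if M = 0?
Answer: ⅛ ≈ 0.12500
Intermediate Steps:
E(A, b) = 8*b (E(A, b) = (0 + b)*(4 + 4) = b*8 = 8*b)
D(y) = 6/y
1/(D(6 + 2)*E(10, -2) + 20) = 1/((6/(6 + 2))*(8*(-2)) + 20) = 1/((6/8)*(-16) + 20) = 1/((6*(⅛))*(-16) + 20) = 1/((¾)*(-16) + 20) = 1/(-12 + 20) = 1/8 = ⅛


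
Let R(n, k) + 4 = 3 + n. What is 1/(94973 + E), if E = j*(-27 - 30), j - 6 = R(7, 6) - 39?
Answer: 1/96512 ≈ 1.0361e-5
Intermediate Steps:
R(n, k) = -1 + n (R(n, k) = -4 + (3 + n) = -1 + n)
j = -27 (j = 6 + ((-1 + 7) - 39) = 6 + (6 - 39) = 6 - 33 = -27)
E = 1539 (E = -27*(-27 - 30) = -27*(-57) = 1539)
1/(94973 + E) = 1/(94973 + 1539) = 1/96512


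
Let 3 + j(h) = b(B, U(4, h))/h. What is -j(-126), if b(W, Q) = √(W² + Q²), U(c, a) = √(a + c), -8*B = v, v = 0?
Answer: 3 + I*√122/126 ≈ 3.0 + 0.087662*I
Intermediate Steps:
B = 0 (B = -⅛*0 = 0)
b(W, Q) = √(Q² + W²)
j(h) = -3 + √(4 + h)/h (j(h) = -3 + √((√(h + 4))² + 0²)/h = -3 + √((√(4 + h))² + 0)/h = -3 + √((4 + h) + 0)/h = -3 + √(4 + h)/h)
-j(-126) = -(-3 + √(4 - 126)/(-126)) = -(-3 - I*√122/126) = 3 + I*√122/126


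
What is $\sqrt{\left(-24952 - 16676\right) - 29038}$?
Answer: $i \sqrt{70666} \approx 265.83 i$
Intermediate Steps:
$\sqrt{\left(-24952 - 16676\right) - 29038} = \sqrt{-41628 - 29038} = \sqrt{-70666} = i \sqrt{70666}$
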